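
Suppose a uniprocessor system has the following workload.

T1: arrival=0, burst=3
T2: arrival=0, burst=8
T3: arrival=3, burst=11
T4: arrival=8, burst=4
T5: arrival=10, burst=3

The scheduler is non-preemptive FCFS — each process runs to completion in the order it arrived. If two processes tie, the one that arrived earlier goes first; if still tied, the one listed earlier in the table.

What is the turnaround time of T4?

18

Timeline: | T1 0-3 | T2 3-11 | T3 11-22 | T4 22-26 | T5 26-29 |
Completion: T1=3  T2=11  T3=22  T4=26  T5=29
Turnaround(T4) = completion − arrival = 26 − 8 = 18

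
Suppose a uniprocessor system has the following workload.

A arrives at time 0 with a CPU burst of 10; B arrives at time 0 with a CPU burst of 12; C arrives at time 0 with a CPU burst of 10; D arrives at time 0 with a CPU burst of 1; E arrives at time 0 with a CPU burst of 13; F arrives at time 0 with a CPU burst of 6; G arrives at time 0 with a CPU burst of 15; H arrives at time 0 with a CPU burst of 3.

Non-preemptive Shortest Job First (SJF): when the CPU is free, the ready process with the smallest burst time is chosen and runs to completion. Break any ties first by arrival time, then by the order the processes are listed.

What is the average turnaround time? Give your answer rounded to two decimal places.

29.00

Gantt: | D 0-1 | H 1-4 | F 4-10 | A 10-20 | C 20-30 | B 30-42 | E 42-55 | G 55-70 |
Completion: A=20  B=42  C=30  D=1  E=55  F=10  G=70  H=4
Turnaround (C−A): A=20  B=42  C=30  D=1  E=55  F=10  G=70  H=4
Turnaround times: A=20, B=42, C=30, D=1, E=55, F=10, G=70, H=4
Average turnaround = (20+42+30+1+55+10+70+4) / 8 = 232/8 = 29.00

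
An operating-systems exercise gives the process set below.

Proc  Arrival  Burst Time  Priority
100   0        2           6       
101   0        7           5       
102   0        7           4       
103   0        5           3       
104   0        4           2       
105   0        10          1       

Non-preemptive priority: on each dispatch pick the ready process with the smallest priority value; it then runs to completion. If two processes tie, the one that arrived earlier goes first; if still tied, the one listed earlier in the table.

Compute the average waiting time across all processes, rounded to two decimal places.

Schedule: | 105 0-10 | 104 10-14 | 103 14-19 | 102 19-26 | 101 26-33 | 100 33-35 |
Completion: 100=35  101=33  102=26  103=19  104=14  105=10
Waiting times: 100=33, 101=26, 102=19, 103=14, 104=10, 105=0
Average waiting = (33+26+19+14+10+0) / 6 = 102/6 = 17.00

17.00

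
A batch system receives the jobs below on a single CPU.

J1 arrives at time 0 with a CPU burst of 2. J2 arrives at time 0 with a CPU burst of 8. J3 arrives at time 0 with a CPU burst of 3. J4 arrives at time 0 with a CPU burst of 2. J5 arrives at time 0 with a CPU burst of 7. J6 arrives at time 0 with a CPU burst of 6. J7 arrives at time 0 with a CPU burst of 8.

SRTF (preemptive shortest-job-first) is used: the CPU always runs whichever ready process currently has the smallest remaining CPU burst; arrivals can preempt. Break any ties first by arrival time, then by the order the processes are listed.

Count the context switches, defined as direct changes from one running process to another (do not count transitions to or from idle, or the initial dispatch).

Schedule: | J1 0-2 | J4 2-4 | J3 4-7 | J6 7-13 | J5 13-20 | J2 20-28 | J7 28-36 |
Completion: J1=2  J2=28  J3=7  J4=4  J5=20  J6=13  J7=36
Turnaround (C−A): J1=2  J2=28  J3=7  J4=4  J5=20  J6=13  J7=36

6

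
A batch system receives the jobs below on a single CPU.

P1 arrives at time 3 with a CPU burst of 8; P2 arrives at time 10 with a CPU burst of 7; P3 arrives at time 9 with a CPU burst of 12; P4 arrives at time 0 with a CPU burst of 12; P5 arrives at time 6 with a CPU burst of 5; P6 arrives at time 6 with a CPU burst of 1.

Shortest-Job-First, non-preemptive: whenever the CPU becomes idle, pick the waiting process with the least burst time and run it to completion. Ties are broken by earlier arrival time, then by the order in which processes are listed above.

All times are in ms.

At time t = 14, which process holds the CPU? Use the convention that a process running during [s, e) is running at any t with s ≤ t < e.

Timeline: | P4 0-12 | P6 12-13 | P5 13-18 | P2 18-25 | P1 25-33 | P3 33-45 |
Completion: P1=33  P2=25  P3=45  P4=12  P5=18  P6=13

P5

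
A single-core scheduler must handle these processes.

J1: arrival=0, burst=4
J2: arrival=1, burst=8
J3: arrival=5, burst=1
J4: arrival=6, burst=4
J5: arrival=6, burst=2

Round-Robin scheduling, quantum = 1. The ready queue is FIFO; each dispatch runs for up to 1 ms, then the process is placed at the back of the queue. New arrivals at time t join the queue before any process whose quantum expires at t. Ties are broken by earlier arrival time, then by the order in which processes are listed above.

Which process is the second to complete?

Schedule: | J1 0-1 | J2 1-2 | J1 2-3 | J2 3-4 | J1 4-5 | J2 5-6 | J3 6-7 | J1 7-8 | J4 8-9 | J5 9-10 | J2 10-11 | J4 11-12 | J5 12-13 | J2 13-14 | J4 14-15 | J2 15-16 | J4 16-17 | J2 17-19 |
Completion: J1=8  J2=19  J3=7  J4=17  J5=13
Turnaround (C−A): J1=8  J2=18  J3=2  J4=11  J5=7
Finish order: J3 → J1 → J5 → J4 → J2

J1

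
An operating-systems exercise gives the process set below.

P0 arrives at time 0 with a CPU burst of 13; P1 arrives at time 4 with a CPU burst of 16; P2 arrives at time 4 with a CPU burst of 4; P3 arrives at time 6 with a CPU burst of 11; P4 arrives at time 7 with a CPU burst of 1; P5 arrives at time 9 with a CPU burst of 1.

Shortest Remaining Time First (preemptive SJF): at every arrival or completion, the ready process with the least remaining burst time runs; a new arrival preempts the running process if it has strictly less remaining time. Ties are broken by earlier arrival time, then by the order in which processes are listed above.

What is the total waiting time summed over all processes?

Timeline: | P0 0-4 | P2 4-8 | P4 8-9 | P5 9-10 | P0 10-19 | P3 19-30 | P1 30-46 |
Completion: P0=19  P1=46  P2=8  P3=30  P4=9  P5=10
Turnaround (C−A): P0=19  P1=42  P2=4  P3=24  P4=2  P5=1
Waiting = turnaround − burst: P0=6, P1=26, P2=0, P3=13, P4=1, P5=0
Total waiting = 6 + 26 + 0 + 13 + 1 + 0 = 46

46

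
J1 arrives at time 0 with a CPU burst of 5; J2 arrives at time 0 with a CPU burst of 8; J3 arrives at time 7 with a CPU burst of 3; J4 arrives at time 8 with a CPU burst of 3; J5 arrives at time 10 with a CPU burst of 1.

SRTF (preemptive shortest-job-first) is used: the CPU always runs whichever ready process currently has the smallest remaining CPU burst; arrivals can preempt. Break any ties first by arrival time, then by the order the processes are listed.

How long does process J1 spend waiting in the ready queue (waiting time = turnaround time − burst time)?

0

Gantt: | J1 0-5 | J2 5-7 | J3 7-10 | J5 10-11 | J4 11-14 | J2 14-20 |
Completion: J1=5  J2=20  J3=10  J4=14  J5=11
Turnaround (C−A): J1=5  J2=20  J3=3  J4=6  J5=1
Waiting(J1) = turnaround − burst = 5 − 5 = 0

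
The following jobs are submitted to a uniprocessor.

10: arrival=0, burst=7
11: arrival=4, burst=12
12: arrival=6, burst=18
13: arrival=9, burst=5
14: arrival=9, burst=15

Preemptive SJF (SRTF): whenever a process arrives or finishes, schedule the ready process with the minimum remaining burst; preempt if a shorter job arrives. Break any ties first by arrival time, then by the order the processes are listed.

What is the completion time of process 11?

24

Schedule: | 10 0-7 | 11 7-9 | 13 9-14 | 11 14-24 | 14 24-39 | 12 39-57 |
Completion: 10=7  11=24  12=57  13=14  14=39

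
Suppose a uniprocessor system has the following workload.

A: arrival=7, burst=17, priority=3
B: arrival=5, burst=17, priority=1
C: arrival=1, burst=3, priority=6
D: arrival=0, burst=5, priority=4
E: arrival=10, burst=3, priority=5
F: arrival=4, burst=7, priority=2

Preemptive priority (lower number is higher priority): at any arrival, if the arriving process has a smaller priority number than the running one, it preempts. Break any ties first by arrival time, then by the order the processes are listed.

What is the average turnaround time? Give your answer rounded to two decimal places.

35.83

Timeline: | D 0-4 | F 4-5 | B 5-22 | F 22-28 | A 28-45 | D 45-46 | E 46-49 | C 49-52 |
Completion: A=45  B=22  C=52  D=46  E=49  F=28
Turnaround times: A=38, B=17, C=51, D=46, E=39, F=24
Average turnaround = (38+17+51+46+39+24) / 6 = 215/6 = 35.83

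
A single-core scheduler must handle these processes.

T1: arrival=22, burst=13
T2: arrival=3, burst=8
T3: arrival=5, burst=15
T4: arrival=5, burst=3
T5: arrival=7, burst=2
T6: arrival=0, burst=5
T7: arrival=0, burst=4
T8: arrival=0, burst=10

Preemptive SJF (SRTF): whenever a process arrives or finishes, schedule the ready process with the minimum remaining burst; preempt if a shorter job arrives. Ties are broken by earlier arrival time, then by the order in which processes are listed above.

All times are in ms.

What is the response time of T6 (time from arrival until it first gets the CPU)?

4

Schedule: | T7 0-4 | T6 4-5 | T4 5-8 | T5 8-10 | T6 10-14 | T2 14-22 | T8 22-32 | T1 32-45 | T3 45-60 |
Completion: T1=45  T2=22  T3=60  T4=8  T5=10  T6=14  T7=4  T8=32
Turnaround (C−A): T1=23  T2=19  T3=55  T4=3  T5=3  T6=14  T7=4  T8=32
Response(T6) = first start − arrival = 4 − 0 = 4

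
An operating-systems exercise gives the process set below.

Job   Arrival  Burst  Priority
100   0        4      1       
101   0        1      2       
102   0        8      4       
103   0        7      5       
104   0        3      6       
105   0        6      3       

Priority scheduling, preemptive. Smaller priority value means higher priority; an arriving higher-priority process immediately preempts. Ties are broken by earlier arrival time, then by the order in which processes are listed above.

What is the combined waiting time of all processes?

65

Timeline: | 100 0-4 | 101 4-5 | 105 5-11 | 102 11-19 | 103 19-26 | 104 26-29 |
Completion: 100=4  101=5  102=19  103=26  104=29  105=11
Turnaround (C−A): 100=4  101=5  102=19  103=26  104=29  105=11
Waiting = turnaround − burst: 100=0, 101=4, 102=11, 103=19, 104=26, 105=5
Total waiting = 0 + 4 + 11 + 19 + 26 + 5 = 65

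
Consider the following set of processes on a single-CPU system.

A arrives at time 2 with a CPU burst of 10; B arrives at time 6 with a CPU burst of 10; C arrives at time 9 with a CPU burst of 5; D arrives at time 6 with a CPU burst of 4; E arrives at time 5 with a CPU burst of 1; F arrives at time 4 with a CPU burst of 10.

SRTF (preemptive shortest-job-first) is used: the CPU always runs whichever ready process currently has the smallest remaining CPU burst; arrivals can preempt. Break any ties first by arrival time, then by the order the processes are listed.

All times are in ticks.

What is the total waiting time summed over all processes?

Timeline: | idle 0-2 | A 2-5 | E 5-6 | D 6-10 | C 10-15 | A 15-22 | F 22-32 | B 32-42 |
Completion: A=22  B=42  C=15  D=10  E=6  F=32
Waiting = turnaround − burst: A=10, B=26, C=1, D=0, E=0, F=18
Total waiting = 10 + 26 + 1 + 0 + 0 + 18 = 55

55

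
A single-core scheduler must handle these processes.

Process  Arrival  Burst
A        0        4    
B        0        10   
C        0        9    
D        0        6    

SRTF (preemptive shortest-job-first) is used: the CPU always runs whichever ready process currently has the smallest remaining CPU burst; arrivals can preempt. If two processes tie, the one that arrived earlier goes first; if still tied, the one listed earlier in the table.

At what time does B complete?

29

Schedule: | A 0-4 | D 4-10 | C 10-19 | B 19-29 |
Completion: A=4  B=29  C=19  D=10
Turnaround (C−A): A=4  B=29  C=19  D=10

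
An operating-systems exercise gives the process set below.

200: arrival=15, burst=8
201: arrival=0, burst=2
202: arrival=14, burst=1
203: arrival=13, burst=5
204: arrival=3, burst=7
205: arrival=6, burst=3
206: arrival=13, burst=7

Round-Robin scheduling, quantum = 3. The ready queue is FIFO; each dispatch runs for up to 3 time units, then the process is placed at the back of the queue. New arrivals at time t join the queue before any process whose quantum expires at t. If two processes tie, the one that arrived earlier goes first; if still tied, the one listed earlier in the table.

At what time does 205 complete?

9

Gantt: | 201 0-2 | idle 2-3 | 204 3-6 | 205 6-9 | 204 9-13 | 203 13-16 | 206 16-19 | 202 19-20 | 200 20-23 | 203 23-25 | 206 25-28 | 200 28-31 | 206 31-32 | 200 32-34 |
Completion: 200=34  201=2  202=20  203=25  204=13  205=9  206=32
Turnaround (C−A): 200=19  201=2  202=6  203=12  204=10  205=3  206=19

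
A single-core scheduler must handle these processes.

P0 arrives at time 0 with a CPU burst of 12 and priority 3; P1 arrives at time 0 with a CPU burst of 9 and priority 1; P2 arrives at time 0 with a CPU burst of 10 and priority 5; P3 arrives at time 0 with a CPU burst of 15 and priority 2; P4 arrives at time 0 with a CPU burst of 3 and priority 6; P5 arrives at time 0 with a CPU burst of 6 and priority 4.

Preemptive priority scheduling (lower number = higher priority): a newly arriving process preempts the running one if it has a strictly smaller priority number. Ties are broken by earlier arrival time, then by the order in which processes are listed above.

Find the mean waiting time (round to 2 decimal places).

27.17

Schedule: | P1 0-9 | P3 9-24 | P0 24-36 | P5 36-42 | P2 42-52 | P4 52-55 |
Completion: P0=36  P1=9  P2=52  P3=24  P4=55  P5=42
Turnaround (C−A): P0=36  P1=9  P2=52  P3=24  P4=55  P5=42
Waiting times: P0=24, P1=0, P2=42, P3=9, P4=52, P5=36
Average waiting = (24+0+42+9+52+36) / 6 = 163/6 = 27.17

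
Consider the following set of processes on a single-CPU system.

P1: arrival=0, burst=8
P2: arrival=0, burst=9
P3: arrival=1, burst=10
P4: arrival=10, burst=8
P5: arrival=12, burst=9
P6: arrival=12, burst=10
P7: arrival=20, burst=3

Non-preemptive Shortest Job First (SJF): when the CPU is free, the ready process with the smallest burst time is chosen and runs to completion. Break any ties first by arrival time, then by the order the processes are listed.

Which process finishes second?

Schedule: | P1 0-8 | P2 8-17 | P4 17-25 | P7 25-28 | P5 28-37 | P3 37-47 | P6 47-57 |
Completion: P1=8  P2=17  P3=47  P4=25  P5=37  P6=57  P7=28
Turnaround (C−A): P1=8  P2=17  P3=46  P4=15  P5=25  P6=45  P7=8
Finish order: P1 → P2 → P4 → P7 → P5 → P3 → P6

P2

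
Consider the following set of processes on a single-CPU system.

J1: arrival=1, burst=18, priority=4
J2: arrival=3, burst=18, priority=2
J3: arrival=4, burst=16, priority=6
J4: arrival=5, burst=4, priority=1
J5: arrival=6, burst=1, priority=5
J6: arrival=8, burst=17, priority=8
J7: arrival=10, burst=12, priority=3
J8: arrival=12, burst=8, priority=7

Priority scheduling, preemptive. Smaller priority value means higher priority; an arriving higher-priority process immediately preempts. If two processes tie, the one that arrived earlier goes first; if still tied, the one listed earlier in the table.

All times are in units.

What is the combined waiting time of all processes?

Timeline: | idle 0-1 | J1 1-3 | J2 3-5 | J4 5-9 | J2 9-25 | J7 25-37 | J1 37-53 | J5 53-54 | J3 54-70 | J8 70-78 | J6 78-95 |
Completion: J1=53  J2=25  J3=70  J4=9  J5=54  J6=95  J7=37  J8=78
Turnaround (C−A): J1=52  J2=22  J3=66  J4=4  J5=48  J6=87  J7=27  J8=66
Waiting = turnaround − burst: J1=34, J2=4, J3=50, J4=0, J5=47, J6=70, J7=15, J8=58
Total waiting = 34 + 4 + 50 + 0 + 47 + 70 + 15 + 58 = 278

278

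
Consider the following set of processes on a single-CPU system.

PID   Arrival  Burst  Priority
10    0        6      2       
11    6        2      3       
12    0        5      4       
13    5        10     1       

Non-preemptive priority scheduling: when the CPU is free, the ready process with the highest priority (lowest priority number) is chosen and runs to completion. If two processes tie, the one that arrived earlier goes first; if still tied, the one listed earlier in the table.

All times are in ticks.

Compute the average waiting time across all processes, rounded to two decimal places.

Timeline: | 10 0-6 | 13 6-16 | 11 16-18 | 12 18-23 |
Completion: 10=6  11=18  12=23  13=16
Waiting times: 10=0, 11=10, 12=18, 13=1
Average waiting = (0+10+18+1) / 4 = 29/4 = 7.25

7.25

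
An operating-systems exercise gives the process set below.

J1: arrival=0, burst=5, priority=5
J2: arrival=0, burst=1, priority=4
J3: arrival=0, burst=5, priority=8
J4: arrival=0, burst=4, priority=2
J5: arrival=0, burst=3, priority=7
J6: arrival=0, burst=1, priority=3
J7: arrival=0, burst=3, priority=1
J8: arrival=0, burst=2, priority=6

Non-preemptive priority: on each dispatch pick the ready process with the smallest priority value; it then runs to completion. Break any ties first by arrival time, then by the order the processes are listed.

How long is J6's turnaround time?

Schedule: | J7 0-3 | J4 3-7 | J6 7-8 | J2 8-9 | J1 9-14 | J8 14-16 | J5 16-19 | J3 19-24 |
Completion: J1=14  J2=9  J3=24  J4=7  J5=19  J6=8  J7=3  J8=16
Turnaround(J6) = completion − arrival = 8 − 0 = 8

8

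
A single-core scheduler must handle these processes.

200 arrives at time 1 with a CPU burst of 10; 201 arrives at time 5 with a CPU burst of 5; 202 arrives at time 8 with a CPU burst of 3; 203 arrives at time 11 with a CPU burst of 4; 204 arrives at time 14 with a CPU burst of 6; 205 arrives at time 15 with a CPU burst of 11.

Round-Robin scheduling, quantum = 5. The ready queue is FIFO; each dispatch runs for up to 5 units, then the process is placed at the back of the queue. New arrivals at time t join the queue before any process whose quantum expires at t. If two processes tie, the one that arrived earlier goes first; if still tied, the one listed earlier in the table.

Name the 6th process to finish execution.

205

Timeline: | idle 0-1 | 200 1-6 | 201 6-11 | 200 11-16 | 202 16-19 | 203 19-23 | 204 23-28 | 205 28-33 | 204 33-34 | 205 34-40 |
Completion: 200=16  201=11  202=19  203=23  204=34  205=40
Finish order: 201 → 200 → 202 → 203 → 204 → 205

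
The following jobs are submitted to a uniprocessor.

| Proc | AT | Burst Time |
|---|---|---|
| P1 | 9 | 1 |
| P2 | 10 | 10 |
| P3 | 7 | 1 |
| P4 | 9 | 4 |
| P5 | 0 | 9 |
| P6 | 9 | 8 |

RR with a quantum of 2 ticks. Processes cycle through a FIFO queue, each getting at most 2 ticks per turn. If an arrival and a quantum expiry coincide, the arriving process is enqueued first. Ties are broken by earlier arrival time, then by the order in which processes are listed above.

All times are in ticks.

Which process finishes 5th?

P6

Gantt: | P5 0-8 | P3 8-9 | P5 9-10 | P1 10-11 | P4 11-13 | P6 13-15 | P2 15-17 | P4 17-19 | P6 19-21 | P2 21-23 | P6 23-25 | P2 25-27 | P6 27-29 | P2 29-33 |
Completion: P1=11  P2=33  P3=9  P4=19  P5=10  P6=29
Turnaround (C−A): P1=2  P2=23  P3=2  P4=10  P5=10  P6=20
Finish order: P3 → P5 → P1 → P4 → P6 → P2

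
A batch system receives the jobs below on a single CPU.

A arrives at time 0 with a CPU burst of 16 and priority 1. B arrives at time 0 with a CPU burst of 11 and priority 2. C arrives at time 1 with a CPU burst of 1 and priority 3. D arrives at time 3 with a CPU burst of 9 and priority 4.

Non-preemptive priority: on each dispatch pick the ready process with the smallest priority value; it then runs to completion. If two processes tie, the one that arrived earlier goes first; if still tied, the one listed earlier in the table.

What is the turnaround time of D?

Gantt: | A 0-16 | B 16-27 | C 27-28 | D 28-37 |
Completion: A=16  B=27  C=28  D=37
Turnaround (C−A): A=16  B=27  C=27  D=34
Turnaround(D) = completion − arrival = 37 − 3 = 34

34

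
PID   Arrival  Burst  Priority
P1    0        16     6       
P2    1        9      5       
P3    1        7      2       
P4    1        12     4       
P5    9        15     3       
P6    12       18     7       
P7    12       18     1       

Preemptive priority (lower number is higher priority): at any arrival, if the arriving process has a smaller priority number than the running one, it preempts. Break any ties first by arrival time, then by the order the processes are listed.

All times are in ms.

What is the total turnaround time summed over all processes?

331

Gantt: | P1 0-1 | P3 1-8 | P4 8-9 | P5 9-12 | P7 12-30 | P5 30-42 | P4 42-53 | P2 53-62 | P1 62-77 | P6 77-95 |
Completion: P1=77  P2=62  P3=8  P4=53  P5=42  P6=95  P7=30
Turnaround = completion − arrival: P1=77, P2=61, P3=7, P4=52, P5=33, P6=83, P7=18
Total turnaround = 77 + 61 + 7 + 52 + 33 + 83 + 18 = 331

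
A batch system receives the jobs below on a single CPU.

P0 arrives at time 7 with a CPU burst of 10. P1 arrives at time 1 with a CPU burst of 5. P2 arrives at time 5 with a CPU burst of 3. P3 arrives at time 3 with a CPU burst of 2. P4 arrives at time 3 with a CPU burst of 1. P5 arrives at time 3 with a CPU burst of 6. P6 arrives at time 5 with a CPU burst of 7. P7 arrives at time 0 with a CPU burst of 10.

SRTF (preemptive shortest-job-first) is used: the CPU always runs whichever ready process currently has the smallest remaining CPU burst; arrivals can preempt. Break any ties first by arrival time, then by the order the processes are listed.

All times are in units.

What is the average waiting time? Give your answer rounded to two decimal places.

10.13

Gantt: | P7 0-1 | P1 1-3 | P4 3-4 | P3 4-6 | P1 6-9 | P2 9-12 | P5 12-18 | P6 18-25 | P7 25-34 | P0 34-44 |
Completion: P0=44  P1=9  P2=12  P3=6  P4=4  P5=18  P6=25  P7=34
Turnaround (C−A): P0=37  P1=8  P2=7  P3=3  P4=1  P5=15  P6=20  P7=34
Waiting times: P0=27, P1=3, P2=4, P3=1, P4=0, P5=9, P6=13, P7=24
Average waiting = (27+3+4+1+0+9+13+24) / 8 = 81/8 = 10.13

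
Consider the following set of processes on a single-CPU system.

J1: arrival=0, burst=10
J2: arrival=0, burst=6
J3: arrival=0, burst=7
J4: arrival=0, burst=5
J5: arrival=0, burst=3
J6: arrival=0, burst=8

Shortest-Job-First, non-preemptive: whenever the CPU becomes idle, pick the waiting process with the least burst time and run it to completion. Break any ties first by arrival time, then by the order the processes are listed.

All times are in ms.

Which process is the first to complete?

J5

Gantt: | J5 0-3 | J4 3-8 | J2 8-14 | J3 14-21 | J6 21-29 | J1 29-39 |
Completion: J1=39  J2=14  J3=21  J4=8  J5=3  J6=29
Turnaround (C−A): J1=39  J2=14  J3=21  J4=8  J5=3  J6=29
Finish order: J5 → J4 → J2 → J3 → J6 → J1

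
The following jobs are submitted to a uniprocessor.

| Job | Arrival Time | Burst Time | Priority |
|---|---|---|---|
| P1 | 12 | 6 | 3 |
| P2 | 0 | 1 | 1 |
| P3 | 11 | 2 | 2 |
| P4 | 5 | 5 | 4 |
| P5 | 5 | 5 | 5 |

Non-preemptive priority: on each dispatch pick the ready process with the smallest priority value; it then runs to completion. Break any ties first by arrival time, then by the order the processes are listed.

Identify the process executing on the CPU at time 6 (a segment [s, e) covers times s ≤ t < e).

P4

Gantt: | P2 0-1 | idle 1-5 | P4 5-10 | P5 10-15 | P3 15-17 | P1 17-23 |
Completion: P1=23  P2=1  P3=17  P4=10  P5=15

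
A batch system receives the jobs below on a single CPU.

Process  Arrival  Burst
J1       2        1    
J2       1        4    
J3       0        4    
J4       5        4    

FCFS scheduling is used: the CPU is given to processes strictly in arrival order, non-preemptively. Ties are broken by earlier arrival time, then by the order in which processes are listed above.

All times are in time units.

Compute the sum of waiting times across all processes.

13

Schedule: | J3 0-4 | J2 4-8 | J1 8-9 | J4 9-13 |
Completion: J1=9  J2=8  J3=4  J4=13
Turnaround (C−A): J1=7  J2=7  J3=4  J4=8
Waiting = turnaround − burst: J1=6, J2=3, J3=0, J4=4
Total waiting = 6 + 3 + 0 + 4 = 13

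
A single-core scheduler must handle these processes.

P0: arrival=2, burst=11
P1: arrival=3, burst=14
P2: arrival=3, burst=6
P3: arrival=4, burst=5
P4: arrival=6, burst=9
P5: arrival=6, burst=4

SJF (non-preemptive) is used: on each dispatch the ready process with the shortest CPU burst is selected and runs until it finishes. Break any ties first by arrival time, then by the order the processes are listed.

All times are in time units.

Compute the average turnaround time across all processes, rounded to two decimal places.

Schedule: | idle 0-2 | P0 2-13 | P5 13-17 | P3 17-22 | P2 22-28 | P4 28-37 | P1 37-51 |
Completion: P0=13  P1=51  P2=28  P3=22  P4=37  P5=17
Turnaround times: P0=11, P1=48, P2=25, P3=18, P4=31, P5=11
Average turnaround = (11+48+25+18+31+11) / 6 = 144/6 = 24.00

24.00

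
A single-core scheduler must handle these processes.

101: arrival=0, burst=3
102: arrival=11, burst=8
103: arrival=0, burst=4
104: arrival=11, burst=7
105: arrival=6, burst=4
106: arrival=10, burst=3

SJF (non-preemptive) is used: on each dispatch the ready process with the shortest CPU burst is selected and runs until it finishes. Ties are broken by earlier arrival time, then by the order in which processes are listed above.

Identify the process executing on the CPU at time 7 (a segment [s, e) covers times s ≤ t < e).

Timeline: | 101 0-3 | 103 3-7 | 105 7-11 | 106 11-14 | 104 14-21 | 102 21-29 |
Completion: 101=3  102=29  103=7  104=21  105=11  106=14
Turnaround (C−A): 101=3  102=18  103=7  104=10  105=5  106=4

105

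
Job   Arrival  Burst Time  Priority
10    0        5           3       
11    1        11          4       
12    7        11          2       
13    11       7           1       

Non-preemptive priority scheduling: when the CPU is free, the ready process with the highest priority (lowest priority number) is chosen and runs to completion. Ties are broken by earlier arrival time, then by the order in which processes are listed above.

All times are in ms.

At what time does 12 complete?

Timeline: | 10 0-5 | 11 5-16 | 13 16-23 | 12 23-34 |
Completion: 10=5  11=16  12=34  13=23

34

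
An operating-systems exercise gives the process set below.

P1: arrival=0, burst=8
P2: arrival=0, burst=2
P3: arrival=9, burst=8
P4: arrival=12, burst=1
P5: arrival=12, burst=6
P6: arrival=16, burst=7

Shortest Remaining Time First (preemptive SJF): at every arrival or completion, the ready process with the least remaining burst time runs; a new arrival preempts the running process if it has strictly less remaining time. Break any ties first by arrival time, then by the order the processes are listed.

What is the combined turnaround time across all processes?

Gantt: | P2 0-2 | P1 2-10 | P3 10-12 | P4 12-13 | P3 13-19 | P5 19-25 | P6 25-32 |
Completion: P1=10  P2=2  P3=19  P4=13  P5=25  P6=32
Turnaround = completion − arrival: P1=10, P2=2, P3=10, P4=1, P5=13, P6=16
Total turnaround = 10 + 2 + 10 + 1 + 13 + 16 = 52

52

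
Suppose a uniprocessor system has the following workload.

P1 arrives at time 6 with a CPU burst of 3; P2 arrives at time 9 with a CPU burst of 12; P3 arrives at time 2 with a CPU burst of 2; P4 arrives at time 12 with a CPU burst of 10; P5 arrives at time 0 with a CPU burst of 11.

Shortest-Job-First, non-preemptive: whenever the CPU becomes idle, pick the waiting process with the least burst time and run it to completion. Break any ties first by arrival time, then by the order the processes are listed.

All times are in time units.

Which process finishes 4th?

P4

Gantt: | P5 0-11 | P3 11-13 | P1 13-16 | P4 16-26 | P2 26-38 |
Completion: P1=16  P2=38  P3=13  P4=26  P5=11
Turnaround (C−A): P1=10  P2=29  P3=11  P4=14  P5=11
Finish order: P5 → P3 → P1 → P4 → P2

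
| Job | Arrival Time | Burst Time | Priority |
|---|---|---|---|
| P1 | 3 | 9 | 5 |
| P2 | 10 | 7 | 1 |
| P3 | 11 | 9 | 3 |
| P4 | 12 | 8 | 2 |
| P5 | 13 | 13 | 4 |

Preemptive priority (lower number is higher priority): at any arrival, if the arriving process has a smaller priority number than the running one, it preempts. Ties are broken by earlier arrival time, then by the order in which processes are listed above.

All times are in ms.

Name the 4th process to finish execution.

Timeline: | idle 0-3 | P1 3-10 | P2 10-17 | P4 17-25 | P3 25-34 | P5 34-47 | P1 47-49 |
Completion: P1=49  P2=17  P3=34  P4=25  P5=47
Turnaround (C−A): P1=46  P2=7  P3=23  P4=13  P5=34
Finish order: P2 → P4 → P3 → P5 → P1

P5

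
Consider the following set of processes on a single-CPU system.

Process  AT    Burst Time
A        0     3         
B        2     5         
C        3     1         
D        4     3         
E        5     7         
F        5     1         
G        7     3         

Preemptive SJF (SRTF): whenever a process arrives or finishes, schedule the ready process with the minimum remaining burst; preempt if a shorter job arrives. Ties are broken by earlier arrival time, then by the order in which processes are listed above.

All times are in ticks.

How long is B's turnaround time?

14

Gantt: | A 0-3 | C 3-4 | D 4-5 | F 5-6 | D 6-8 | G 8-11 | B 11-16 | E 16-23 |
Completion: A=3  B=16  C=4  D=8  E=23  F=6  G=11
Turnaround (C−A): A=3  B=14  C=1  D=4  E=18  F=1  G=4
Turnaround(B) = completion − arrival = 16 − 2 = 14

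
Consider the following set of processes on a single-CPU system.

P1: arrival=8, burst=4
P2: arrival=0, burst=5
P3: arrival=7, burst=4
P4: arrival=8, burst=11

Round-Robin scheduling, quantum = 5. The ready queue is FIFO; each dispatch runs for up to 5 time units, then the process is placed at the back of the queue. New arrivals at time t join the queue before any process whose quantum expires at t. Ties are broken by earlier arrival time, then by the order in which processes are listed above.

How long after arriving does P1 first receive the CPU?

3

Gantt: | P2 0-5 | idle 5-7 | P3 7-11 | P1 11-15 | P4 15-26 |
Completion: P1=15  P2=5  P3=11  P4=26
Response(P1) = first start − arrival = 11 − 8 = 3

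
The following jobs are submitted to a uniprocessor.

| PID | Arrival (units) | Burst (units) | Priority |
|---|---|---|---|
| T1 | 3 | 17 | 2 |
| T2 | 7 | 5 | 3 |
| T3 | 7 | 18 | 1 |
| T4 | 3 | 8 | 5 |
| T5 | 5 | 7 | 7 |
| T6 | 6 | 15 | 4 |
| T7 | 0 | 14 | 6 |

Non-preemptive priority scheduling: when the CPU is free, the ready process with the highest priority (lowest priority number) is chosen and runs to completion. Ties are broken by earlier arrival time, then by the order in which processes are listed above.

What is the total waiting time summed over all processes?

264

Gantt: | T7 0-14 | T3 14-32 | T1 32-49 | T2 49-54 | T6 54-69 | T4 69-77 | T5 77-84 |
Completion: T1=49  T2=54  T3=32  T4=77  T5=84  T6=69  T7=14
Turnaround (C−A): T1=46  T2=47  T3=25  T4=74  T5=79  T6=63  T7=14
Waiting = turnaround − burst: T1=29, T2=42, T3=7, T4=66, T5=72, T6=48, T7=0
Total waiting = 29 + 42 + 7 + 66 + 72 + 48 + 0 = 264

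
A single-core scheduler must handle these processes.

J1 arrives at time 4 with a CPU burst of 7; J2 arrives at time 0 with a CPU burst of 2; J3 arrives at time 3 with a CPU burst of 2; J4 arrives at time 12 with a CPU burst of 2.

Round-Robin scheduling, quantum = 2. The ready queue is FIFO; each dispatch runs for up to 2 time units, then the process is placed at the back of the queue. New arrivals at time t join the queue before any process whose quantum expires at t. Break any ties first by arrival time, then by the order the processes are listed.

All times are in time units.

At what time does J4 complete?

Gantt: | J2 0-2 | idle 2-3 | J3 3-5 | J1 5-12 | J4 12-14 |
Completion: J1=12  J2=2  J3=5  J4=14
Turnaround (C−A): J1=8  J2=2  J3=2  J4=2

14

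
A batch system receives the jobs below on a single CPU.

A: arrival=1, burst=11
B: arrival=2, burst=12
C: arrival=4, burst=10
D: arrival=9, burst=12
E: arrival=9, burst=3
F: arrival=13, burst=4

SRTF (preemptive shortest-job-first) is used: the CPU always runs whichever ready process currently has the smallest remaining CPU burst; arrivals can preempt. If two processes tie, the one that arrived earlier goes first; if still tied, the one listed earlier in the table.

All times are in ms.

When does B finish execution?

41

Timeline: | idle 0-1 | A 1-12 | E 12-15 | F 15-19 | C 19-29 | B 29-41 | D 41-53 |
Completion: A=12  B=41  C=29  D=53  E=15  F=19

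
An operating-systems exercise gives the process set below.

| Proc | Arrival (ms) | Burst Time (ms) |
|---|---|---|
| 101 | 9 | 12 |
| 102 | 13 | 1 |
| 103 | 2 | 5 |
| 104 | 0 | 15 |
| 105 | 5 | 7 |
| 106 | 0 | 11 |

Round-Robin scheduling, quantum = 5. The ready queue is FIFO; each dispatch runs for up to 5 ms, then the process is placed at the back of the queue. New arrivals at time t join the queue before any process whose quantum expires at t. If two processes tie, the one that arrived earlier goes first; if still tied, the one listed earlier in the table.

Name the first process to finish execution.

Gantt: | 104 0-5 | 106 5-10 | 103 10-15 | 105 15-20 | 104 20-25 | 101 25-30 | 106 30-35 | 102 35-36 | 105 36-38 | 104 38-43 | 101 43-48 | 106 48-49 | 101 49-51 |
Completion: 101=51  102=36  103=15  104=43  105=38  106=49
Finish order: 103 → 102 → 105 → 104 → 106 → 101

103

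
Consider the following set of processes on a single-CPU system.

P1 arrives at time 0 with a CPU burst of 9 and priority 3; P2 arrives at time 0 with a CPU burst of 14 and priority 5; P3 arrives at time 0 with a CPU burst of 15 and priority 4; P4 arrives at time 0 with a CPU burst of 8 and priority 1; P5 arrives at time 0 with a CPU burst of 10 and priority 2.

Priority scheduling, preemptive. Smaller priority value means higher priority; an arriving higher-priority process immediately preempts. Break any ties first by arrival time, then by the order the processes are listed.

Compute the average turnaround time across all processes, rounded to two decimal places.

Schedule: | P4 0-8 | P5 8-18 | P1 18-27 | P3 27-42 | P2 42-56 |
Completion: P1=27  P2=56  P3=42  P4=8  P5=18
Turnaround (C−A): P1=27  P2=56  P3=42  P4=8  P5=18
Turnaround times: P1=27, P2=56, P3=42, P4=8, P5=18
Average turnaround = (27+56+42+8+18) / 5 = 151/5 = 30.20

30.20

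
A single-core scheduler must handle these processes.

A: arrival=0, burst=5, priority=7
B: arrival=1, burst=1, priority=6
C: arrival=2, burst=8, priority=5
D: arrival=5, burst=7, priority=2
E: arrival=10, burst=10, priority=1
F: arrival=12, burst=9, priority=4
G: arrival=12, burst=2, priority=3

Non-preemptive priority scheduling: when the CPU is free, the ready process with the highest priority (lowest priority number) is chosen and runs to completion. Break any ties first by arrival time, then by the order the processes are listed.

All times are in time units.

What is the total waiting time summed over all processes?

Timeline: | A 0-5 | D 5-12 | E 12-22 | G 22-24 | F 24-33 | C 33-41 | B 41-42 |
Completion: A=5  B=42  C=41  D=12  E=22  F=33  G=24
Waiting = turnaround − burst: A=0, B=40, C=31, D=0, E=2, F=12, G=10
Total waiting = 0 + 40 + 31 + 0 + 2 + 12 + 10 = 95

95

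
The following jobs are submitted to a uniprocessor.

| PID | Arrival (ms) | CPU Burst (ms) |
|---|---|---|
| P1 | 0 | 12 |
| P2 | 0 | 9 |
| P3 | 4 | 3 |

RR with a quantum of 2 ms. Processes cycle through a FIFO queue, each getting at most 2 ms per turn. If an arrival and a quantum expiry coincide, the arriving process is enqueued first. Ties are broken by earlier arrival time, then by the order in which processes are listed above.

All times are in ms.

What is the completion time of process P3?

13

Gantt: | P1 0-2 | P2 2-4 | P1 4-6 | P3 6-8 | P2 8-10 | P1 10-12 | P3 12-13 | P2 13-15 | P1 15-17 | P2 17-19 | P1 19-21 | P2 21-22 | P1 22-24 |
Completion: P1=24  P2=22  P3=13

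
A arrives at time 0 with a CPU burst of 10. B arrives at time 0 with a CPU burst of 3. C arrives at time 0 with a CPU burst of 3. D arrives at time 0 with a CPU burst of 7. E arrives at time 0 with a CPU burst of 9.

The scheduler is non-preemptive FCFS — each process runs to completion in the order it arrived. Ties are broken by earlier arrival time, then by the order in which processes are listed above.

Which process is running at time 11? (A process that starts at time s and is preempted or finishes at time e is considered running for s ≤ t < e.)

B

Schedule: | A 0-10 | B 10-13 | C 13-16 | D 16-23 | E 23-32 |
Completion: A=10  B=13  C=16  D=23  E=32
Turnaround (C−A): A=10  B=13  C=16  D=23  E=32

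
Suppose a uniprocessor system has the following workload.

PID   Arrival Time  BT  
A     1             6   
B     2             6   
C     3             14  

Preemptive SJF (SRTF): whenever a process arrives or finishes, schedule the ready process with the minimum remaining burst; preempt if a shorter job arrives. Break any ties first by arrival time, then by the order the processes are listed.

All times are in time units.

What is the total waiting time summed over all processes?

Gantt: | idle 0-1 | A 1-7 | B 7-13 | C 13-27 |
Completion: A=7  B=13  C=27
Waiting = turnaround − burst: A=0, B=5, C=10
Total waiting = 0 + 5 + 10 = 15

15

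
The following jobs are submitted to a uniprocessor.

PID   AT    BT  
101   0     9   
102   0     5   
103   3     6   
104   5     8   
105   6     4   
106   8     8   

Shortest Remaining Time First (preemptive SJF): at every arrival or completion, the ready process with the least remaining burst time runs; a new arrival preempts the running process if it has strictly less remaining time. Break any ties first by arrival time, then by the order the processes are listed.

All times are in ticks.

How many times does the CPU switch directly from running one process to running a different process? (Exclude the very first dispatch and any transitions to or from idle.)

6

Schedule: | 102 0-5 | 103 5-6 | 105 6-10 | 103 10-15 | 104 15-23 | 106 23-31 | 101 31-40 |
Completion: 101=40  102=5  103=15  104=23  105=10  106=31
Turnaround (C−A): 101=40  102=5  103=12  104=18  105=4  106=23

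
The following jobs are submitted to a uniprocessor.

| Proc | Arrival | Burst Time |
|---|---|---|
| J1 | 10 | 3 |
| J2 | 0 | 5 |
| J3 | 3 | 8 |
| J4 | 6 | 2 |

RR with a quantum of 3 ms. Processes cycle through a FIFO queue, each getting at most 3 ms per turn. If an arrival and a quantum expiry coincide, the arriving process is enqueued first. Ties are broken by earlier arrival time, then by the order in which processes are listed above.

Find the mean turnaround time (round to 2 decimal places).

Gantt: | J2 0-3 | J3 3-6 | J2 6-8 | J4 8-10 | J3 10-13 | J1 13-16 | J3 16-18 |
Completion: J1=16  J2=8  J3=18  J4=10
Turnaround (C−A): J1=6  J2=8  J3=15  J4=4
Turnaround times: J1=6, J2=8, J3=15, J4=4
Average turnaround = (6+8+15+4) / 4 = 33/4 = 8.25

8.25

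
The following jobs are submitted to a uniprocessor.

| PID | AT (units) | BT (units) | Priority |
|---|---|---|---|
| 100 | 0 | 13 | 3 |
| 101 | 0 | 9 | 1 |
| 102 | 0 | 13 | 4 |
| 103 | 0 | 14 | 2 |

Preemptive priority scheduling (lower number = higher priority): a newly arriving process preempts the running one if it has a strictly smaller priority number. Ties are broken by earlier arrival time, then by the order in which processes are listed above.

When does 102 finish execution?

49

Gantt: | 101 0-9 | 103 9-23 | 100 23-36 | 102 36-49 |
Completion: 100=36  101=9  102=49  103=23
Turnaround (C−A): 100=36  101=9  102=49  103=23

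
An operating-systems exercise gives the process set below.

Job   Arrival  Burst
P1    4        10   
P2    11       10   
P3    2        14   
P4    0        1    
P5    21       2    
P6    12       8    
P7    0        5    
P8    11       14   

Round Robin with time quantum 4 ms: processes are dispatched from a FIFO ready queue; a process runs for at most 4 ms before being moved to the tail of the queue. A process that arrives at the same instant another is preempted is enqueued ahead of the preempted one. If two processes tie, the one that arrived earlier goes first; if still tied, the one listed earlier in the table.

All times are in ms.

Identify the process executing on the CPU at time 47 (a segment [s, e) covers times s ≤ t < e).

P8

Schedule: | P4 0-1 | P7 1-5 | P3 5-9 | P1 9-13 | P7 13-14 | P3 14-18 | P2 18-22 | P8 22-26 | P6 26-30 | P1 30-34 | P3 34-38 | P5 38-40 | P2 40-44 | P8 44-48 | P6 48-52 | P1 52-54 | P3 54-56 | P2 56-58 | P8 58-64 |
Completion: P1=54  P2=58  P3=56  P4=1  P5=40  P6=52  P7=14  P8=64
Turnaround (C−A): P1=50  P2=47  P3=54  P4=1  P5=19  P6=40  P7=14  P8=53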